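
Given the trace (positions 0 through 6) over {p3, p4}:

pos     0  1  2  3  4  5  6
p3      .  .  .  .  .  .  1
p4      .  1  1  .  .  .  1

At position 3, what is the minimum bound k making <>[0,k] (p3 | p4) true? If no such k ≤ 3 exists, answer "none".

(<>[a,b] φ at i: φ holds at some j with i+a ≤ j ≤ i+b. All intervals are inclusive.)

3

Scan j = 3,4,… for (p3 | p4):
  j=3: fails
  j=4: fails
  j=5: fails
  j=6: holds
First hit at j=6, so smallest k = 6-3 = 3.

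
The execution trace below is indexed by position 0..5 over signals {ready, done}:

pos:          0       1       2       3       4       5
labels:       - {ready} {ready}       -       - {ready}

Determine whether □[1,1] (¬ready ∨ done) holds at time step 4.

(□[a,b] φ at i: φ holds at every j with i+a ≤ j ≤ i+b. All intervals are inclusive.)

Check (¬ready ∨ done) at every j in [5,5]:
  j=5: false
Fails at j=5 → formula fails.

No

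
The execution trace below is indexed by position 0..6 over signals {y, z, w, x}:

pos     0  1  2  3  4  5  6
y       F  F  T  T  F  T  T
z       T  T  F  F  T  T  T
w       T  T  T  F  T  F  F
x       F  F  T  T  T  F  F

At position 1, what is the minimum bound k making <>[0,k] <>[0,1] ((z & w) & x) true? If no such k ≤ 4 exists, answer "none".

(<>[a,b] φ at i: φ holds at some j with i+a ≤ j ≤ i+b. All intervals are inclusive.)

2

Scan j = 1,2,… for <>[0,1] ((z & w) & x):
  j=1: fails
  j=2: fails
  j=3: holds
First hit at j=3, so smallest k = 3-1 = 2.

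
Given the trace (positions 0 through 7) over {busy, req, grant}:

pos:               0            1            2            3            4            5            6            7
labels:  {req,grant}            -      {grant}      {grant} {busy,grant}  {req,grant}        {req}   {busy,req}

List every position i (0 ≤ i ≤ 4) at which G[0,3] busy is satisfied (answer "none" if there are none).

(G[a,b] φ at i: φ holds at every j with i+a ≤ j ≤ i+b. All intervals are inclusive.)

none

Evaluate at each i in [0,4]:
  i=0: ✗ (fails at j=0)
  i=1: ✗ (fails at j=1)
  i=2: ✗ (fails at j=2)
  i=3: ✗ (fails at j=3)
  i=4: ✗ (fails at j=5)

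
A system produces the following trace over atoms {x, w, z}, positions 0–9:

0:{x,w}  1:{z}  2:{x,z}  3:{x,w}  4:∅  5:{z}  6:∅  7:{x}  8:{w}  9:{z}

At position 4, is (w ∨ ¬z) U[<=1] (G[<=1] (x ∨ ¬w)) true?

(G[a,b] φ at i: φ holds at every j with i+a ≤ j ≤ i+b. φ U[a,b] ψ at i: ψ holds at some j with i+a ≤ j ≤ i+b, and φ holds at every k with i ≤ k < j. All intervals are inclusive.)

Need some j in [4,5] with G[<=1] (x ∨ ¬w), and (w ∨ ¬z) at every k in [4,j-1].
  j=4: G[<=1] (x ∨ ¬w) holds; no prefix to check → satisfied.

True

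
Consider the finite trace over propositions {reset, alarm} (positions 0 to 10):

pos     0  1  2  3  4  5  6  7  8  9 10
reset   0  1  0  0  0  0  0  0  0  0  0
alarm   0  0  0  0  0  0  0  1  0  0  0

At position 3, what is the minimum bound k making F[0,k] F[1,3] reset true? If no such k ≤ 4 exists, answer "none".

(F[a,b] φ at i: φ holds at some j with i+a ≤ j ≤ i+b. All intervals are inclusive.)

Scan j = 3,4,… for F[1,3] reset:
  j=3: fails
  j=4: fails
  j=5: fails
  j=6: fails
  j=7: fails
No j in [3,7] satisfies it → none.

none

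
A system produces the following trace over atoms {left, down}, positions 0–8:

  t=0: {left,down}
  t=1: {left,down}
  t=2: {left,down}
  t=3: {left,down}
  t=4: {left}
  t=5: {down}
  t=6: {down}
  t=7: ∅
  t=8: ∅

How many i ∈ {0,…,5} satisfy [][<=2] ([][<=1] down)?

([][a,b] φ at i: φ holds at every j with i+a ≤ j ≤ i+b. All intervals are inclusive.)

Evaluate at each i in [0,5]:
  i=0: ✓ (all of [0,2])
  i=1: ✗ (fails at j=3)
  i=2: ✗ (fails at j=3)
  i=3: ✗ (fails at j=3)
  i=4: ✗ (fails at j=4)
  i=5: ✗ (fails at j=6)
Positions where it holds: {0} → 1.

1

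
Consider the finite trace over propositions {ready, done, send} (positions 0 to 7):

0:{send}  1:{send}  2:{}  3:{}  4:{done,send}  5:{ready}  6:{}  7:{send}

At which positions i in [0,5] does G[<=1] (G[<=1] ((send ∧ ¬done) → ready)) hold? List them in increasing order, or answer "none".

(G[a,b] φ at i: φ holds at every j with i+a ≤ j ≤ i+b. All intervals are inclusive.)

Evaluate at each i in [0,5]:
  i=0: ✗ (fails at j=0)
  i=1: ✗ (fails at j=1)
  i=2: ✓ (all of [2,3])
  i=3: ✓ (all of [3,4])
  i=4: ✓ (all of [4,5])
  i=5: ✗ (fails at j=6)

2, 3, 4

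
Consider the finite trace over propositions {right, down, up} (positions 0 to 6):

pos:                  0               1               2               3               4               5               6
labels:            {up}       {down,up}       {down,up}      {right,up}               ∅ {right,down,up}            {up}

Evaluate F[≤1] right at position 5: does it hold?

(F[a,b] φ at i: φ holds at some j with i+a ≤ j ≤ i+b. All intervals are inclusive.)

Holds

Check right at each j in [5,6]:
  j=5: true
  j=6: false
Found at j=5 → formula holds.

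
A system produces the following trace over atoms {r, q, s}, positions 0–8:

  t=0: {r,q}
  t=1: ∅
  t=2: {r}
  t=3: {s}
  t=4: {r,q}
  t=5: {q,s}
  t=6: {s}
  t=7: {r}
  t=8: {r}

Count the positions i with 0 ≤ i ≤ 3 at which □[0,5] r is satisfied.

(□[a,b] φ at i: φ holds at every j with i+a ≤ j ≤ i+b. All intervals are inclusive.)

Evaluate at each i in [0,3]:
  i=0: ✗ (fails at j=1)
  i=1: ✗ (fails at j=1)
  i=2: ✗ (fails at j=3)
  i=3: ✗ (fails at j=3)
Positions where it holds: {} → 0.

0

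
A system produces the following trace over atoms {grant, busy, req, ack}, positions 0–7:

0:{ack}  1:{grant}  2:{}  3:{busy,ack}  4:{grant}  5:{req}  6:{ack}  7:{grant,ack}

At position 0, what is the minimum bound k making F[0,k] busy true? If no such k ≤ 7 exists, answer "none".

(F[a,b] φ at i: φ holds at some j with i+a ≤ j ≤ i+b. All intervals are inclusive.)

3

Scan j = 0,1,… for busy:
  j=0: fails
  j=1: fails
  j=2: fails
  j=3: holds
First hit at j=3, so smallest k = 3-0 = 3.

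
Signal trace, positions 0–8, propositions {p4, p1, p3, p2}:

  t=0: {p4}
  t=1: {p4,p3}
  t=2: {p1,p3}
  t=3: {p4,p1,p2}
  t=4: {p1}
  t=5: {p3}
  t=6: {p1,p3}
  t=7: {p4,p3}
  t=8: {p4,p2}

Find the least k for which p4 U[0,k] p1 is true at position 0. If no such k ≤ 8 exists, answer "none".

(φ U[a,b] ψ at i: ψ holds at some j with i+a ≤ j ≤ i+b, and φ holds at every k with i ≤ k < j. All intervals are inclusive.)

Need earliest j ≥ 0 with p1, and p4 at every k in [0,j-1].
  j=0: rhs fails.
  j=1: rhs fails.
  j=2: rhs holds; lhs holds on [0,1]. k = 2.

2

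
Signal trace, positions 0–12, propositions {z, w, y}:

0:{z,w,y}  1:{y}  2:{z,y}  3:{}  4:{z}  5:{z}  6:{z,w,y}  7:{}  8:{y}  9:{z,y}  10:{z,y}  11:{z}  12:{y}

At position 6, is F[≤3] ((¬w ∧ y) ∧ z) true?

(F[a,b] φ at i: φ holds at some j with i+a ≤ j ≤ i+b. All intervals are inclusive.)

Check ((¬w ∧ y) ∧ z) at each j in [6,9]:
  j=6: false
  j=7: false
  j=8: false
  j=9: true
Found at j=9 → formula holds.

Yes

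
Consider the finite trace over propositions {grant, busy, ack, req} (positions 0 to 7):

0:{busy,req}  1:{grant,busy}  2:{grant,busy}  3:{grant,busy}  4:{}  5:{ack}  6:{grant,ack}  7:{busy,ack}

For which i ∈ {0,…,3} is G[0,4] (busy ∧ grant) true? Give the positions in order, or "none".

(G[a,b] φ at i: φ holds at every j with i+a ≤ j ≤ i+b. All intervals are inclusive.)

none

Evaluate at each i in [0,3]:
  i=0: ✗ (fails at j=0)
  i=1: ✗ (fails at j=4)
  i=2: ✗ (fails at j=4)
  i=3: ✗ (fails at j=4)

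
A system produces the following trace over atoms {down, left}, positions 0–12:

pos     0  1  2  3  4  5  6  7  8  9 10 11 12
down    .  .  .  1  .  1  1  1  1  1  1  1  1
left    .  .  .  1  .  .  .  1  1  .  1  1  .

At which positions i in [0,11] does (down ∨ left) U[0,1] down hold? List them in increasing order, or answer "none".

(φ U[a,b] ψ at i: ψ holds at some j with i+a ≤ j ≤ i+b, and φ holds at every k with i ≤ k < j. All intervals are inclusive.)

Evaluate at each i in [0,11]:
  i=0: ✗ (no rhs in [0,1])
  i=1: ✗ (no rhs in [1,2])
  i=2: ✗ (lhs fails at k=2 before rhs at j=3)
  i=3: ✓ (rhs at j=3)
  i=4: ✗ (lhs fails at k=4 before rhs at j=5)
  i=5: ✓ (rhs at j=5)
  i=6: ✓ (rhs at j=6)
  i=7: ✓ (rhs at j=7)
  i=8: ✓ (rhs at j=8)
  i=9: ✓ (rhs at j=9)
  i=10: ✓ (rhs at j=10)
  i=11: ✓ (rhs at j=11)

3, 5, 6, 7, 8, 9, 10, 11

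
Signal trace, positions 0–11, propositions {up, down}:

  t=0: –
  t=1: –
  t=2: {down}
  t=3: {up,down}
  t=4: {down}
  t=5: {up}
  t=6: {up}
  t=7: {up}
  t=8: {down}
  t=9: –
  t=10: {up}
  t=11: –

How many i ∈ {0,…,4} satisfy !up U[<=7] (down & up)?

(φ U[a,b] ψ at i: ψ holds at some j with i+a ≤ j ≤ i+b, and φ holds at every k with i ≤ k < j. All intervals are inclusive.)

Evaluate at each i in [0,4]:
  i=0: ✓ (rhs at j=3; lhs holds on [0,2])
  i=1: ✓ (rhs at j=3; lhs holds on [1,2])
  i=2: ✓ (rhs at j=3; lhs holds on [2,2])
  i=3: ✓ (rhs at j=3)
  i=4: ✗ (no rhs in [4,11])
Positions where it holds: {0, 1, 2, 3} → 4.

4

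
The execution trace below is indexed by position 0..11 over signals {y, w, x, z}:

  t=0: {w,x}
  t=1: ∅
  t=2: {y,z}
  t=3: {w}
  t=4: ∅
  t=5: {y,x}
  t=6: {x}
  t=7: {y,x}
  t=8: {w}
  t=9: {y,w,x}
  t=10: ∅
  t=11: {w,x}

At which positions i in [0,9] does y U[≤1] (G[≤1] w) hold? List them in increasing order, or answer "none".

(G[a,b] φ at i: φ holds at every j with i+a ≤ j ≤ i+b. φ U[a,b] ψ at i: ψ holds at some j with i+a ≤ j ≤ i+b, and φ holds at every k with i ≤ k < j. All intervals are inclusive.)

Evaluate at each i in [0,9]:
  i=0: ✗ (no rhs in [0,1])
  i=1: ✗ (no rhs in [1,2])
  i=2: ✗ (no rhs in [2,3])
  i=3: ✗ (no rhs in [3,4])
  i=4: ✗ (no rhs in [4,5])
  i=5: ✗ (no rhs in [5,6])
  i=6: ✗ (no rhs in [6,7])
  i=7: ✓ (rhs at j=8; lhs holds on [7,7])
  i=8: ✓ (rhs at j=8)
  i=9: ✗ (no rhs in [9,10])

7, 8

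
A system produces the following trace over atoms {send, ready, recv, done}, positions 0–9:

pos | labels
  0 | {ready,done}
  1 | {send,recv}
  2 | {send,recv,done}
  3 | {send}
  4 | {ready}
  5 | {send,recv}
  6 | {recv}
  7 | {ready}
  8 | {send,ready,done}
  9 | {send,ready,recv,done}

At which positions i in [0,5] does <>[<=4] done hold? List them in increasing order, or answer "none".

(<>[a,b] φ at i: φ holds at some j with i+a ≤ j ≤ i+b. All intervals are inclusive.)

0, 1, 2, 4, 5

Evaluate at each i in [0,5]:
  i=0: ✓ (witness j=0)
  i=1: ✓ (witness j=2)
  i=2: ✓ (witness j=2)
  i=3: ✗ (none in [3,7])
  i=4: ✓ (witness j=8)
  i=5: ✓ (witness j=8)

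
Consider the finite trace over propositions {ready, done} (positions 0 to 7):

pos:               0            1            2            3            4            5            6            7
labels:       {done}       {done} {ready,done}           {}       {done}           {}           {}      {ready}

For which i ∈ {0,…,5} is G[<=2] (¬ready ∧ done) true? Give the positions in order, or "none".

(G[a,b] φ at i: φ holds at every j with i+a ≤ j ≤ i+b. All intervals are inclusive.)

none

Evaluate at each i in [0,5]:
  i=0: ✗ (fails at j=2)
  i=1: ✗ (fails at j=2)
  i=2: ✗ (fails at j=2)
  i=3: ✗ (fails at j=3)
  i=4: ✗ (fails at j=5)
  i=5: ✗ (fails at j=5)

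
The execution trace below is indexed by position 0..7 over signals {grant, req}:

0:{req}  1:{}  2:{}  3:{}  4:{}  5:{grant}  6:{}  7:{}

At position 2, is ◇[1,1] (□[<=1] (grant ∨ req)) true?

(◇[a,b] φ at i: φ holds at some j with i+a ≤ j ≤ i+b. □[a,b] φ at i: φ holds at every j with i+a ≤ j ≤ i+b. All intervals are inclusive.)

Does not hold

Check □[<=1] (grant ∨ req) at each j in [3,3]:
  j=3: fails at 3
No position in the window satisfies it → formula fails.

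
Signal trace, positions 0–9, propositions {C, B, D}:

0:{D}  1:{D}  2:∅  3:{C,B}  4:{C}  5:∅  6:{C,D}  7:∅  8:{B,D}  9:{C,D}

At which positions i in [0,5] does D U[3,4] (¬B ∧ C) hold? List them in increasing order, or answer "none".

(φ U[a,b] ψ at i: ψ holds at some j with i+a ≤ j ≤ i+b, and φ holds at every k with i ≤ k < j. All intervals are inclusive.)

Evaluate at each i in [0,5]:
  i=0: ✗ (lhs fails at k=2 before rhs at j=4)
  i=1: ✗ (lhs fails at k=2 before rhs at j=4)
  i=2: ✗ (lhs fails at k=2 before rhs at j=6)
  i=3: ✗ (lhs fails at k=3 before rhs at j=6)
  i=4: ✗ (no rhs in [7,8])
  i=5: ✗ (lhs fails at k=5 before rhs at j=9)

none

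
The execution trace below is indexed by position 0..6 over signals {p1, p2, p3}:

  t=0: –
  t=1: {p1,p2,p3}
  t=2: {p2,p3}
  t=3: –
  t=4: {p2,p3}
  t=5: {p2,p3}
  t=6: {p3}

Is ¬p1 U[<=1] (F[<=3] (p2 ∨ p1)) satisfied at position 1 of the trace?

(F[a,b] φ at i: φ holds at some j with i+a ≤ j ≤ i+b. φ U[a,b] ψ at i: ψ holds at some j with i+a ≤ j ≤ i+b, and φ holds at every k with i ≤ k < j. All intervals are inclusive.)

True

Need some j in [1,2] with F[<=3] (p2 ∨ p1), and ¬p1 at every k in [1,j-1].
  j=1: F[<=3] (p2 ∨ p1) holds; no prefix to check → satisfied.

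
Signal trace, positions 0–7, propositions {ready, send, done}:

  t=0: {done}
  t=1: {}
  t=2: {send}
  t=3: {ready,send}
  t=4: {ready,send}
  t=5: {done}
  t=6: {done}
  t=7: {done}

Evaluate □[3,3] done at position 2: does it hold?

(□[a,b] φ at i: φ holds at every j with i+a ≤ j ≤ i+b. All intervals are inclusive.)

True

Check done at every j in [5,5]:
  j=5: true
All positions satisfy it → formula holds.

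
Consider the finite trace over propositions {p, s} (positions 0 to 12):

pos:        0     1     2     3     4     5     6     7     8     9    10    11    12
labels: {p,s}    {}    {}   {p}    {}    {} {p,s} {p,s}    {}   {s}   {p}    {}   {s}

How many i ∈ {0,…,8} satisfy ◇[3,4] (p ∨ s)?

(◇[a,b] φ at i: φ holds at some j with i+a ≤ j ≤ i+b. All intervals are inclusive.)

8

Evaluate at each i in [0,8]:
  i=0: ✓ (witness j=3)
  i=1: ✗ (none in [4,5])
  i=2: ✓ (witness j=6)
  i=3: ✓ (witness j=6)
  i=4: ✓ (witness j=7)
  i=5: ✓ (witness j=9)
  i=6: ✓ (witness j=9)
  i=7: ✓ (witness j=10)
  i=8: ✓ (witness j=12)
Positions where it holds: {0, 2, 3, 4, 5, 6, 7, 8} → 8.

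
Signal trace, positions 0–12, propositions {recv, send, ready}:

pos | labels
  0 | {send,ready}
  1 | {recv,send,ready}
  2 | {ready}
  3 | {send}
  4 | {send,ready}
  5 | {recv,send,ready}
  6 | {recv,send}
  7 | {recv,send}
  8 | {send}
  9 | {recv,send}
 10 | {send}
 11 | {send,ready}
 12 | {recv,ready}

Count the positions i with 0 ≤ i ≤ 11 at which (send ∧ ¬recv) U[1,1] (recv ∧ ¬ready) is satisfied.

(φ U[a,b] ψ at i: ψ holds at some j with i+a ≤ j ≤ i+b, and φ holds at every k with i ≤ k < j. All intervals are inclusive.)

1

Evaluate at each i in [0,11]:
  i=0: ✗ (no rhs in [1,1])
  i=1: ✗ (no rhs in [2,2])
  i=2: ✗ (no rhs in [3,3])
  i=3: ✗ (no rhs in [4,4])
  i=4: ✗ (no rhs in [5,5])
  i=5: ✗ (lhs fails at k=5 before rhs at j=6)
  i=6: ✗ (lhs fails at k=6 before rhs at j=7)
  i=7: ✗ (no rhs in [8,8])
  i=8: ✓ (rhs at j=9; lhs holds on [8,8])
  i=9: ✗ (no rhs in [10,10])
  i=10: ✗ (no rhs in [11,11])
  i=11: ✗ (no rhs in [12,12])
Positions where it holds: {8} → 1.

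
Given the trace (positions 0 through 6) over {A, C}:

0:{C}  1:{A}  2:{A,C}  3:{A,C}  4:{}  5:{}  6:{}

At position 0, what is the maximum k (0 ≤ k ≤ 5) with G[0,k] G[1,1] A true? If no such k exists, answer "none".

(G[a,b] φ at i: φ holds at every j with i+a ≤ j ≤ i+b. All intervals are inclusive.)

2

G[1,1] A must hold from j=0 onward; find where it first fails.
  j=0: holds
  j=1: holds
  j=2: holds
  j=3: fails
Holds on [0,2], so largest k = 2.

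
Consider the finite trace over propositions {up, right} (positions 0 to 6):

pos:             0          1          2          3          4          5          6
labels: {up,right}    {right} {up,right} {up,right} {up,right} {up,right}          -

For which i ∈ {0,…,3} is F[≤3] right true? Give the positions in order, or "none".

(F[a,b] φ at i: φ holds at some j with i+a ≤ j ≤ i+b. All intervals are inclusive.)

Evaluate at each i in [0,3]:
  i=0: ✓ (witness j=0)
  i=1: ✓ (witness j=1)
  i=2: ✓ (witness j=2)
  i=3: ✓ (witness j=3)

0, 1, 2, 3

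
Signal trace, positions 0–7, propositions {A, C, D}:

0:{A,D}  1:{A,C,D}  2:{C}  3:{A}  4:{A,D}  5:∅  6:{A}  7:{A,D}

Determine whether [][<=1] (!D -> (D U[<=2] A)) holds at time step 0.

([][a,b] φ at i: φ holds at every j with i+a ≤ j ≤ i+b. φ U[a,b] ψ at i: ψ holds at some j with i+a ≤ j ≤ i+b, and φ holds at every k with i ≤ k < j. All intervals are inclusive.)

Holds

Check (!D -> (D U[<=2] A)) at every j in [0,1]:
  j=0: antecedent false → ✓
  j=1: antecedent false → ✓
All positions satisfy it → formula holds.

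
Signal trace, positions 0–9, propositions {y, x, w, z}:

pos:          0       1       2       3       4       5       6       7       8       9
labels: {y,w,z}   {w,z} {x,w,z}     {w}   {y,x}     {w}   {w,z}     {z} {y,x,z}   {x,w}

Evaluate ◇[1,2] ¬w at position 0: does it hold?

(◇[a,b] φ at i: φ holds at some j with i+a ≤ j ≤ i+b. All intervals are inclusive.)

Check ¬w at each j in [1,2]:
  j=1: false
  j=2: false
No position in the window satisfies it → formula fails.

False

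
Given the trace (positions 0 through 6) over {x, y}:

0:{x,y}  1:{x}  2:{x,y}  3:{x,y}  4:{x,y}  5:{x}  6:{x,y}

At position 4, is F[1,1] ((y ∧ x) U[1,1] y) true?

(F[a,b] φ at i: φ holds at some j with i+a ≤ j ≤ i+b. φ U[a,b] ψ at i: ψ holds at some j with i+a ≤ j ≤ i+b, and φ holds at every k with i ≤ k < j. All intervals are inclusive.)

False

Check ((y ∧ x) U[1,1] y) at each j in [5,5]:
  j=5: fails
No position in the window satisfies it → formula fails.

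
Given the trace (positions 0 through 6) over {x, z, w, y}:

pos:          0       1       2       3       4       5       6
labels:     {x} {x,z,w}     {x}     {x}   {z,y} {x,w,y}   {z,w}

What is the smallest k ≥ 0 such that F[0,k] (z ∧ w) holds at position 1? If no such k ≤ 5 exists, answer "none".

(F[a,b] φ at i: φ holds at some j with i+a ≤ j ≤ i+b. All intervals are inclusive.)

Scan j = 1,2,… for (z ∧ w):
  j=1: holds
First hit at j=1, so smallest k = 1-1 = 0.

0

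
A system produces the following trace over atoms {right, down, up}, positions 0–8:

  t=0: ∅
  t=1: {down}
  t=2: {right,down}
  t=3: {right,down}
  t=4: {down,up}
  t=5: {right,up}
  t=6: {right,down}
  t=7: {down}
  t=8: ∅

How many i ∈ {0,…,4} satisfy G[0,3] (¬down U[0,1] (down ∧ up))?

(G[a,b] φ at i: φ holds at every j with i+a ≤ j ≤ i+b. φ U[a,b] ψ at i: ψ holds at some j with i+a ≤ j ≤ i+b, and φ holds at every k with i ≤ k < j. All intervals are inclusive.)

0

Evaluate at each i in [0,4]:
  i=0: ✗ (fails at j=0)
  i=1: ✗ (fails at j=1)
  i=2: ✗ (fails at j=2)
  i=3: ✗ (fails at j=3)
  i=4: ✗ (fails at j=5)
Positions where it holds: {} → 0.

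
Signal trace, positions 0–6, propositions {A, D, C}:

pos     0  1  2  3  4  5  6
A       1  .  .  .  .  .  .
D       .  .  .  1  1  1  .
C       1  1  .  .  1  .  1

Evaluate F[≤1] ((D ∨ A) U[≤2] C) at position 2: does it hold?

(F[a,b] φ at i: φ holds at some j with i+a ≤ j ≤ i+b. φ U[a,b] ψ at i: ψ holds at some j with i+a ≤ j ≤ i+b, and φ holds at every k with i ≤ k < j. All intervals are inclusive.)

Check ((D ∨ A) U[≤2] C) at each j in [2,3]:
  j=2: fails
  j=3: holds
Found at j=3 → formula holds.

Yes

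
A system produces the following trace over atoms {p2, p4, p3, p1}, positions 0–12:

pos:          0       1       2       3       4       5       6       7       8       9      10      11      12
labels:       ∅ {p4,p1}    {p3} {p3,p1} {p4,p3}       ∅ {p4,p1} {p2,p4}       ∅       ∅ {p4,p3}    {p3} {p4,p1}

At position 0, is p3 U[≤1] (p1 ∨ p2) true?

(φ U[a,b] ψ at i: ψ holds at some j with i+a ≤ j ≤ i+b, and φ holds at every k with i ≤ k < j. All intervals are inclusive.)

Need some j in [0,1] with (p1 ∨ p2), and p3 at every k in [0,j-1].
  j=0: (p1 ∨ p2) false.
  j=1: (p1 ∨ p2) holds, but p3 fails at k=0 → not this j.
No j in the window works → until fails.

No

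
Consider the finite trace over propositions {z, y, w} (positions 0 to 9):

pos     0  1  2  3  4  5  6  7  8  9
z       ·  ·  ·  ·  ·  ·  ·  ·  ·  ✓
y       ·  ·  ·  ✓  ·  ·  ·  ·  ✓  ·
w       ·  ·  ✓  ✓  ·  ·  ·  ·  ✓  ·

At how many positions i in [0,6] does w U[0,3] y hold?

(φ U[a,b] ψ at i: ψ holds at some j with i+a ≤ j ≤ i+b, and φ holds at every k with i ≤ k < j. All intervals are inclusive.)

2

Evaluate at each i in [0,6]:
  i=0: ✗ (lhs fails at k=0 before rhs at j=3)
  i=1: ✗ (lhs fails at k=1 before rhs at j=3)
  i=2: ✓ (rhs at j=3; lhs holds on [2,2])
  i=3: ✓ (rhs at j=3)
  i=4: ✗ (no rhs in [4,7])
  i=5: ✗ (lhs fails at k=5 before rhs at j=8)
  i=6: ✗ (lhs fails at k=6 before rhs at j=8)
Positions where it holds: {2, 3} → 2.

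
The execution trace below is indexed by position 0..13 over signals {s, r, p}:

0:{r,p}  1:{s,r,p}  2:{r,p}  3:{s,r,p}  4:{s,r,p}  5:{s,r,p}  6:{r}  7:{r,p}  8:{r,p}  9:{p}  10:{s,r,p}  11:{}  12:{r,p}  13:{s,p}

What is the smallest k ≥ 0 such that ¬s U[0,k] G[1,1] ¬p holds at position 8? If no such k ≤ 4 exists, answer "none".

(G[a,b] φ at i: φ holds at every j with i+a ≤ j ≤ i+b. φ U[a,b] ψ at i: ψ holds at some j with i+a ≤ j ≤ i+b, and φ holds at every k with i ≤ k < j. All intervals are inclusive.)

Need earliest j ≥ 8 with G[1,1] ¬p, and ¬s at every k in [8,j-1].
  j=8: rhs fails.
  j=9: rhs fails.
  j=10: rhs holds; lhs holds on [8,9]. k = 2.

2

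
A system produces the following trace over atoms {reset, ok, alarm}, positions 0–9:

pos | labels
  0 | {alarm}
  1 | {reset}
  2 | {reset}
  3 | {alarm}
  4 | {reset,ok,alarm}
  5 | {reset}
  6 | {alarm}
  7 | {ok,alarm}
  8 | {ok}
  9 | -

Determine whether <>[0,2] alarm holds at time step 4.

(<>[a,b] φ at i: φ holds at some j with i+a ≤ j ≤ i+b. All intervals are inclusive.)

Yes

Check alarm at each j in [4,6]:
  j=4: true
  j=5: false
  j=6: true
Found at j=4 → formula holds.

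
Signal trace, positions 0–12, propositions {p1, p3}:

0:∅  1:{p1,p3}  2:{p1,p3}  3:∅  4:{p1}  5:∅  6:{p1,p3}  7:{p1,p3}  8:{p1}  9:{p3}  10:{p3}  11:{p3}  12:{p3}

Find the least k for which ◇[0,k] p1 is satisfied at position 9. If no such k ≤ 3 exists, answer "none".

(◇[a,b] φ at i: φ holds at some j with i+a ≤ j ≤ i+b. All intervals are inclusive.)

Scan j = 9,10,… for p1:
  j=9: fails
  j=10: fails
  j=11: fails
  j=12: fails
No j in [9,12] satisfies it → none.

none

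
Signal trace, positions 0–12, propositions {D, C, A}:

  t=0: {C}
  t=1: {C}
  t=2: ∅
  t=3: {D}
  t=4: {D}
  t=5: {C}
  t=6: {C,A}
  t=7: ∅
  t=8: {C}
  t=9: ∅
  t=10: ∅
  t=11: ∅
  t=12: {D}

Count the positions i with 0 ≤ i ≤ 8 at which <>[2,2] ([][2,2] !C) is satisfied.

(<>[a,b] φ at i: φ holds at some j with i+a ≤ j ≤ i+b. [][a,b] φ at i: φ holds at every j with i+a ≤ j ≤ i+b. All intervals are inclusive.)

Evaluate at each i in [0,8]:
  i=0: ✓ (witness j=2)
  i=1: ✗ (none in [3,3])
  i=2: ✗ (none in [4,4])
  i=3: ✓ (witness j=5)
  i=4: ✗ (none in [6,6])
  i=5: ✓ (witness j=7)
  i=6: ✓ (witness j=8)
  i=7: ✓ (witness j=9)
  i=8: ✓ (witness j=10)
Positions where it holds: {0, 3, 5, 6, 7, 8} → 6.

6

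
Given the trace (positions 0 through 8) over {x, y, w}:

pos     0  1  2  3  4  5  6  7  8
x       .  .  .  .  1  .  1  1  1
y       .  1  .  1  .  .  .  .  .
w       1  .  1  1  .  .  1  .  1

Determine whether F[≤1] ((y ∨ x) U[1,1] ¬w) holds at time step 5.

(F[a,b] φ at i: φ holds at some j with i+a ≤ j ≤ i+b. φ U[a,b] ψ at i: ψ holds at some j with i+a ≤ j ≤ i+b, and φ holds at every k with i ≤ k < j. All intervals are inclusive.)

Check ((y ∨ x) U[1,1] ¬w) at each j in [5,6]:
  j=5: fails
  j=6: holds
Found at j=6 → formula holds.

Yes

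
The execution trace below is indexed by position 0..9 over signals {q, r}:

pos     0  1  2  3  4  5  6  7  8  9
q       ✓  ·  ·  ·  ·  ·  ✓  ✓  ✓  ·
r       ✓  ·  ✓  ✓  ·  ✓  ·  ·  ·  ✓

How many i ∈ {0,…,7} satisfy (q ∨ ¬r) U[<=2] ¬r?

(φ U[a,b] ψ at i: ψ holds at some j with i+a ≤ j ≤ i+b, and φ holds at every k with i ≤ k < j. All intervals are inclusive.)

5

Evaluate at each i in [0,7]:
  i=0: ✓ (rhs at j=1; lhs holds on [0,0])
  i=1: ✓ (rhs at j=1)
  i=2: ✗ (lhs fails at k=2 before rhs at j=4)
  i=3: ✗ (lhs fails at k=3 before rhs at j=4)
  i=4: ✓ (rhs at j=4)
  i=5: ✗ (lhs fails at k=5 before rhs at j=6)
  i=6: ✓ (rhs at j=6)
  i=7: ✓ (rhs at j=7)
Positions where it holds: {0, 1, 4, 6, 7} → 5.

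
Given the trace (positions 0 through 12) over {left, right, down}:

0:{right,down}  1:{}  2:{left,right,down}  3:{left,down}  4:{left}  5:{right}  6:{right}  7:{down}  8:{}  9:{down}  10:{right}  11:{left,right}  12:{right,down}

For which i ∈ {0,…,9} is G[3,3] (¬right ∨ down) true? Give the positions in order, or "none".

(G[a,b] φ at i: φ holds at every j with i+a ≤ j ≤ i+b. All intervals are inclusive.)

Evaluate at each i in [0,9]:
  i=0: ✓ (all of [3,3])
  i=1: ✓ (all of [4,4])
  i=2: ✗ (fails at j=5)
  i=3: ✗ (fails at j=6)
  i=4: ✓ (all of [7,7])
  i=5: ✓ (all of [8,8])
  i=6: ✓ (all of [9,9])
  i=7: ✗ (fails at j=10)
  i=8: ✗ (fails at j=11)
  i=9: ✓ (all of [12,12])

0, 1, 4, 5, 6, 9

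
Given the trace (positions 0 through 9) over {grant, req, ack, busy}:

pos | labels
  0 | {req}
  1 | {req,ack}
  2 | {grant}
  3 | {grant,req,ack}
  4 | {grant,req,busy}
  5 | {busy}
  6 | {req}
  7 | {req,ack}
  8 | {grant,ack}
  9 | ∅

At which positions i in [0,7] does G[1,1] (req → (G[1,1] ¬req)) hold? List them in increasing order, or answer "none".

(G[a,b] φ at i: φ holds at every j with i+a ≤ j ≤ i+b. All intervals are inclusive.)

0, 1, 3, 4, 6, 7

Evaluate at each i in [0,7]:
  i=0: ✓ (all of [1,1])
  i=1: ✓ (all of [2,2])
  i=2: ✗ (fails at j=3)
  i=3: ✓ (all of [4,4])
  i=4: ✓ (all of [5,5])
  i=5: ✗ (fails at j=6)
  i=6: ✓ (all of [7,7])
  i=7: ✓ (all of [8,8])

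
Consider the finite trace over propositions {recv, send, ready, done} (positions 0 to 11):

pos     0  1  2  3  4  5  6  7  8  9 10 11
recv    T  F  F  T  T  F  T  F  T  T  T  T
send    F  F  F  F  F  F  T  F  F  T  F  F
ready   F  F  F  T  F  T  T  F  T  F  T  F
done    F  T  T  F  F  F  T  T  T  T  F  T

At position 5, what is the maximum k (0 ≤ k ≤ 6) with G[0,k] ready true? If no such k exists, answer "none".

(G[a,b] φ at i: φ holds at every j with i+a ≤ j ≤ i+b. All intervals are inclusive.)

1

ready must hold from j=5 onward; find where it first fails.
  j=5: holds
  j=6: holds
  j=7: fails
Holds on [5,6], so largest k = 1.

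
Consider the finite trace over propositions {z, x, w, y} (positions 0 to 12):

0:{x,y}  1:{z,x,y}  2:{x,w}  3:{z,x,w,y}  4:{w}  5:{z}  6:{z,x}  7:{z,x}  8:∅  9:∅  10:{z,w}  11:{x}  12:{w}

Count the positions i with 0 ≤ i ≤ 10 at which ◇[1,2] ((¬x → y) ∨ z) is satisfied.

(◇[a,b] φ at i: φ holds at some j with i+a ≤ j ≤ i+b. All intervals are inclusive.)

Evaluate at each i in [0,10]:
  i=0: ✓ (witness j=1)
  i=1: ✓ (witness j=2)
  i=2: ✓ (witness j=3)
  i=3: ✓ (witness j=5)
  i=4: ✓ (witness j=5)
  i=5: ✓ (witness j=6)
  i=6: ✓ (witness j=7)
  i=7: ✗ (none in [8,9])
  i=8: ✓ (witness j=10)
  i=9: ✓ (witness j=10)
  i=10: ✓ (witness j=11)
Positions where it holds: {0, 1, 2, 3, 4, 5, 6, 8, 9, 10} → 10.

10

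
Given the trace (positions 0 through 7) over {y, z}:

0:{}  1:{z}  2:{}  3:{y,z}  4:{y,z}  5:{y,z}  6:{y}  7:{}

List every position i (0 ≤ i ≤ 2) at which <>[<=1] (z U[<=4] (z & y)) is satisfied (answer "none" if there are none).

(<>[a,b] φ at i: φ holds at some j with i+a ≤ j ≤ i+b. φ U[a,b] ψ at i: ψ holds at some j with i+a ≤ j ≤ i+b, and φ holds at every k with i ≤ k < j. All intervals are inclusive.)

2

Evaluate at each i in [0,2]:
  i=0: ✗ (none in [0,1])
  i=1: ✗ (none in [1,2])
  i=2: ✓ (witness j=3)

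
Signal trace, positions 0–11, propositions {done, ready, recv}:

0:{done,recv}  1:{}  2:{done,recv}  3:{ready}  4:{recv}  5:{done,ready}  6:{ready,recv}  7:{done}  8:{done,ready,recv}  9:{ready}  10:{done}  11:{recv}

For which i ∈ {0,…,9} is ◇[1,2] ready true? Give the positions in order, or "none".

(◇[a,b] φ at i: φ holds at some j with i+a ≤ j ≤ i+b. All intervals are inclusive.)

Evaluate at each i in [0,9]:
  i=0: ✗ (none in [1,2])
  i=1: ✓ (witness j=3)
  i=2: ✓ (witness j=3)
  i=3: ✓ (witness j=5)
  i=4: ✓ (witness j=5)
  i=5: ✓ (witness j=6)
  i=6: ✓ (witness j=8)
  i=7: ✓ (witness j=8)
  i=8: ✓ (witness j=9)
  i=9: ✗ (none in [10,11])

1, 2, 3, 4, 5, 6, 7, 8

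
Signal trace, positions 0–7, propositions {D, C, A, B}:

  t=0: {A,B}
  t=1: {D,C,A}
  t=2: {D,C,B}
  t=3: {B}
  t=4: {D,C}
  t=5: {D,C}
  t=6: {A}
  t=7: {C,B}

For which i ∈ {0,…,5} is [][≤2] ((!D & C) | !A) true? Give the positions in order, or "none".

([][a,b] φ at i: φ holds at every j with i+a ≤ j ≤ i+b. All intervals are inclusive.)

2, 3

Evaluate at each i in [0,5]:
  i=0: ✗ (fails at j=0)
  i=1: ✗ (fails at j=1)
  i=2: ✓ (all of [2,4])
  i=3: ✓ (all of [3,5])
  i=4: ✗ (fails at j=6)
  i=5: ✗ (fails at j=6)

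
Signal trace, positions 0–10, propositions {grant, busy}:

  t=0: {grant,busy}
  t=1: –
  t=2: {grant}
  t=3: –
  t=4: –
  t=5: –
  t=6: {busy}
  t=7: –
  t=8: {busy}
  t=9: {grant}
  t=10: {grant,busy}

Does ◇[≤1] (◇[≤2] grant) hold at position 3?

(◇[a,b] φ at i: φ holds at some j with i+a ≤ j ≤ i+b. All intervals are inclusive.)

Check ◇[≤2] grant at each j in [3,4]:
  j=3: fails (none in [3,5])
  j=4: fails (none in [4,6])
No position in the window satisfies it → formula fails.

Does not hold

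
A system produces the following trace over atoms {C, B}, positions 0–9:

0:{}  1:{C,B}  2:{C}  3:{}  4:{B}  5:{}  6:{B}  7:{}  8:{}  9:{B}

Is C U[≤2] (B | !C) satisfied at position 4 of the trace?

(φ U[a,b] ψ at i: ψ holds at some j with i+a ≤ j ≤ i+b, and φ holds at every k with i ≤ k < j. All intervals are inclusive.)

Holds

Need some j in [4,6] with (B | !C), and C at every k in [4,j-1].
  j=4: (B | !C) holds; no prefix to check → satisfied.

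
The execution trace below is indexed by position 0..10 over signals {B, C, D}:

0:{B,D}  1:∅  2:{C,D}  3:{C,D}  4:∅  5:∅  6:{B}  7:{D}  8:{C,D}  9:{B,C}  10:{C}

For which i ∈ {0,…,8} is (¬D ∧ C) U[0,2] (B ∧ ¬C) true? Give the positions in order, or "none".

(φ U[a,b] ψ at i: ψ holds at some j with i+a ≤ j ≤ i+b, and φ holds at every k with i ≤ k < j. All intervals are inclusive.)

0, 6

Evaluate at each i in [0,8]:
  i=0: ✓ (rhs at j=0)
  i=1: ✗ (no rhs in [1,3])
  i=2: ✗ (no rhs in [2,4])
  i=3: ✗ (no rhs in [3,5])
  i=4: ✗ (lhs fails at k=4 before rhs at j=6)
  i=5: ✗ (lhs fails at k=5 before rhs at j=6)
  i=6: ✓ (rhs at j=6)
  i=7: ✗ (no rhs in [7,9])
  i=8: ✗ (no rhs in [8,10])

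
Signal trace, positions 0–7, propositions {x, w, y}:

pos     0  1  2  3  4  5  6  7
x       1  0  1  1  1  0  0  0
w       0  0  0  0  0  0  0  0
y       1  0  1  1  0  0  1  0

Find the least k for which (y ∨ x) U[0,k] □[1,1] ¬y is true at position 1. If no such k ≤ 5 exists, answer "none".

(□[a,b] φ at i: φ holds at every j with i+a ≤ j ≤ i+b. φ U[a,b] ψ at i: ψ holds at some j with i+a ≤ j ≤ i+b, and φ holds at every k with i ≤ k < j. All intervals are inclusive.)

Need earliest j ≥ 1 with □[1,1] ¬y, and (y ∨ x) at every k in [1,j-1].
  j=1: rhs fails.
  j=2: rhs fails.
  j=3: rhs holds but lhs fails at k=1.
  j=4: rhs holds but lhs fails at k=1.
  j=5: rhs fails.
  j=6: rhs holds but lhs fails at k=1.
No witness within the range → none.

none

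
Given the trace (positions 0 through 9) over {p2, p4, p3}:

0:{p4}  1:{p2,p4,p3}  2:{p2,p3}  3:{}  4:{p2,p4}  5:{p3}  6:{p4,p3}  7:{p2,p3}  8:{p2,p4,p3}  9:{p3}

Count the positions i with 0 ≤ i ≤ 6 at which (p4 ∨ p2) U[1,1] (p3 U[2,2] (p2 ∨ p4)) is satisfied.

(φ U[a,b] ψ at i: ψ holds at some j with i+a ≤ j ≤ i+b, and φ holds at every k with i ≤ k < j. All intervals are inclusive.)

Evaluate at each i in [0,6]:
  i=0: ✗ (no rhs in [1,1])
  i=1: ✗ (no rhs in [2,2])
  i=2: ✗ (no rhs in [3,3])
  i=3: ✗ (no rhs in [4,4])
  i=4: ✓ (rhs at j=5; lhs holds on [4,4])
  i=5: ✗ (lhs fails at k=5 before rhs at j=6)
  i=6: ✗ (no rhs in [7,7])
Positions where it holds: {4} → 1.

1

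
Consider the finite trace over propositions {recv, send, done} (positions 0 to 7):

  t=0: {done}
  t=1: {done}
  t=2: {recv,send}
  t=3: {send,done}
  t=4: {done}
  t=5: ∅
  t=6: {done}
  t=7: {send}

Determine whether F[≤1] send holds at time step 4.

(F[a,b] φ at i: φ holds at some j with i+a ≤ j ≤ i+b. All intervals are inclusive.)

Check send at each j in [4,5]:
  j=4: false
  j=5: false
No position in the window satisfies it → formula fails.

No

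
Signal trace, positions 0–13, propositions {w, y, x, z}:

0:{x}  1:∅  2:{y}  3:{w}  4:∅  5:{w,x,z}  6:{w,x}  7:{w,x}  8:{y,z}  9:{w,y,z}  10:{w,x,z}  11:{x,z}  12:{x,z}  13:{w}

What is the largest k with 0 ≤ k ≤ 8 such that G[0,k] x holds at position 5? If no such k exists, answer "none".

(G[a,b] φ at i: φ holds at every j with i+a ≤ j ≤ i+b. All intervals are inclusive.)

2

x must hold from j=5 onward; find where it first fails.
  j=5: holds
  j=6: holds
  j=7: holds
  j=8: fails
Holds on [5,7], so largest k = 2.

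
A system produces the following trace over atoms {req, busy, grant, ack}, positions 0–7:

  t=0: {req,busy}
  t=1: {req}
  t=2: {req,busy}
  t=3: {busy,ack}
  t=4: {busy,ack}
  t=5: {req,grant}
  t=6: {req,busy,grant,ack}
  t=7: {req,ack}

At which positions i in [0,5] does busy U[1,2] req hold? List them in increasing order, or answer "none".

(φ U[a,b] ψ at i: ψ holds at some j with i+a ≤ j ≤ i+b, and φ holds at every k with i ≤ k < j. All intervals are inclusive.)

0, 3, 4

Evaluate at each i in [0,5]:
  i=0: ✓ (rhs at j=1; lhs holds on [0,0])
  i=1: ✗ (lhs fails at k=1 before rhs at j=2)
  i=2: ✗ (no rhs in [3,4])
  i=3: ✓ (rhs at j=5; lhs holds on [3,4])
  i=4: ✓ (rhs at j=5; lhs holds on [4,4])
  i=5: ✗ (lhs fails at k=5 before rhs at j=6)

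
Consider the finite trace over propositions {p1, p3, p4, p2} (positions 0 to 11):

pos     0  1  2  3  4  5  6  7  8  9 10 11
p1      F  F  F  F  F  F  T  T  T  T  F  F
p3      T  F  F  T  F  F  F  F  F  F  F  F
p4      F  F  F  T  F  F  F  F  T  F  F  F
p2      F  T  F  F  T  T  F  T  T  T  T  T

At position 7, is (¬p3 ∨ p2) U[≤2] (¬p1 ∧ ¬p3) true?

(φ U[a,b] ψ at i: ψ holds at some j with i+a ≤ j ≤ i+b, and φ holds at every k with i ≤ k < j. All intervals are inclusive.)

No

Need some j in [7,9] with (¬p1 ∧ ¬p3), and (¬p3 ∨ p2) at every k in [7,j-1].
  j=7: (¬p1 ∧ ¬p3) false.
  j=8: (¬p1 ∧ ¬p3) false.
  j=9: (¬p1 ∧ ¬p3) false.
No j in the window works → until fails.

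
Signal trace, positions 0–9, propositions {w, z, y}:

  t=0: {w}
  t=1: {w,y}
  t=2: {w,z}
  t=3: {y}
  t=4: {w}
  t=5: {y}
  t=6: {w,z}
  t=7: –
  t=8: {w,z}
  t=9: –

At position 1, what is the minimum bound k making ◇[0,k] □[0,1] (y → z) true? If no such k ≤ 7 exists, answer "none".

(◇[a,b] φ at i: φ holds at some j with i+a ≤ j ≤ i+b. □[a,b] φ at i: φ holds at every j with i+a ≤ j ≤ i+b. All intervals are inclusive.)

5

Scan j = 1,2,… for □[0,1] (y → z):
  j=1: fails
  j=2: fails
  j=3: fails
  j=4: fails
  j=5: fails
  j=6: holds
First hit at j=6, so smallest k = 6-1 = 5.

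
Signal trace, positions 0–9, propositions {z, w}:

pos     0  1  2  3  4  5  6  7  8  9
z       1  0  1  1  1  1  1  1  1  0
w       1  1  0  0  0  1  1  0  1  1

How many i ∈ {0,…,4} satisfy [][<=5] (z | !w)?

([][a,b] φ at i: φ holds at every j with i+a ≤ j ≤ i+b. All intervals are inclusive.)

Evaluate at each i in [0,4]:
  i=0: ✗ (fails at j=1)
  i=1: ✗ (fails at j=1)
  i=2: ✓ (all of [2,7])
  i=3: ✓ (all of [3,8])
  i=4: ✗ (fails at j=9)
Positions where it holds: {2, 3} → 2.

2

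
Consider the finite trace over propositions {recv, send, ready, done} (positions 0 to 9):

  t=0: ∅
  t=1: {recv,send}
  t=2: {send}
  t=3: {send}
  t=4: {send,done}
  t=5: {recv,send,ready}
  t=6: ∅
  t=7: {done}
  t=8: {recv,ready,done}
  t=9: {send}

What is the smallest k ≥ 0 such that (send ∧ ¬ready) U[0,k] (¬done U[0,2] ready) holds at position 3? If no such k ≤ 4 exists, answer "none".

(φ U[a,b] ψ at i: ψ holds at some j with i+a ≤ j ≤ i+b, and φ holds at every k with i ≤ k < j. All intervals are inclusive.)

2

Need earliest j ≥ 3 with (¬done U[0,2] ready), and (send ∧ ¬ready) at every k in [3,j-1].
  j=3: rhs fails.
  j=4: rhs fails.
  j=5: rhs holds; lhs holds on [3,4]. k = 2.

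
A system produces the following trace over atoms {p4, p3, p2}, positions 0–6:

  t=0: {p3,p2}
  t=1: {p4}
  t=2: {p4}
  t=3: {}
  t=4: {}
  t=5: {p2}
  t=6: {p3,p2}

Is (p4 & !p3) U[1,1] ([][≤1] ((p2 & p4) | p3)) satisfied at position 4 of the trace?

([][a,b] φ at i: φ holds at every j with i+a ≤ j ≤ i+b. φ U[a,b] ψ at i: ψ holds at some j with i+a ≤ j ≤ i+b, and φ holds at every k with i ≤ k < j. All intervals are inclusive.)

False

Need some j in [5,5] with [][≤1] ((p2 & p4) | p3), and (p4 & !p3) at every k in [4,j-1].
  j=5: [][≤1] ((p2 & p4) | p3) — fails at 5.
No j in the window works → until fails.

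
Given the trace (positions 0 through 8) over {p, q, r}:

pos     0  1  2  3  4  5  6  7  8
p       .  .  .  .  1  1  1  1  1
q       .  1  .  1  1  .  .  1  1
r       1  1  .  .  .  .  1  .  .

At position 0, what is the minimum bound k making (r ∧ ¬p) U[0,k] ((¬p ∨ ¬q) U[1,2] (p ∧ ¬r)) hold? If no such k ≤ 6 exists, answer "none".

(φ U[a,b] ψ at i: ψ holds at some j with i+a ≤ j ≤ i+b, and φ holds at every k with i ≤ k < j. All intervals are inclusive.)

Need earliest j ≥ 0 with ((¬p ∨ ¬q) U[1,2] (p ∧ ¬r)), and (r ∧ ¬p) at every k in [0,j-1].
  j=0: rhs fails.
  j=1: rhs fails.
  j=2: rhs holds; lhs holds on [0,1]. k = 2.

2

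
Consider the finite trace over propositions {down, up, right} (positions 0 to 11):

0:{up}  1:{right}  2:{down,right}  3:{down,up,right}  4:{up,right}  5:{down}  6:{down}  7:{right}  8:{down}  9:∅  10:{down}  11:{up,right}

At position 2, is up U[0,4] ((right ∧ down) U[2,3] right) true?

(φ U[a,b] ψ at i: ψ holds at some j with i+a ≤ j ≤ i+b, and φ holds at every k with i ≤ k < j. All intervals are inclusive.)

Yes

Need some j in [2,6] with ((right ∧ down) U[2,3] right), and up at every k in [2,j-1].
  j=2: ((right ∧ down) U[2,3] right) holds; no prefix to check → satisfied.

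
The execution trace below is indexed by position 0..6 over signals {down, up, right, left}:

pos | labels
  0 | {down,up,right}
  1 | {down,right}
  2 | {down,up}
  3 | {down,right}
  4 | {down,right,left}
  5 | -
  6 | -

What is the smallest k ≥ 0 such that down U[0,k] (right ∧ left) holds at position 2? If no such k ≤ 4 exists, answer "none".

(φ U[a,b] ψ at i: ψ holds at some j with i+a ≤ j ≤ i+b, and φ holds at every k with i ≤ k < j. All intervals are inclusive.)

Need earliest j ≥ 2 with (right ∧ left), and down at every k in [2,j-1].
  j=2: rhs fails.
  j=3: rhs fails.
  j=4: rhs holds; lhs holds on [2,3]. k = 2.

2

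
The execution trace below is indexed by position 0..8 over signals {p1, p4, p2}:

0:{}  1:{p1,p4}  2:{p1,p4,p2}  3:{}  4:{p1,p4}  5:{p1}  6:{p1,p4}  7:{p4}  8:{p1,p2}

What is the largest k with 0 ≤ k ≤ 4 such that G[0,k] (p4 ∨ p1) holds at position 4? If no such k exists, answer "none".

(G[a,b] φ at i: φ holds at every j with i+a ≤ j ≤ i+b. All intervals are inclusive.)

4

(p4 ∨ p1) must hold from j=4 onward; find where it first fails.
  j=4: holds
  j=5: holds
  j=6: holds
  j=7: holds
  j=8: holds
Holds through j=8; largest k = 4.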